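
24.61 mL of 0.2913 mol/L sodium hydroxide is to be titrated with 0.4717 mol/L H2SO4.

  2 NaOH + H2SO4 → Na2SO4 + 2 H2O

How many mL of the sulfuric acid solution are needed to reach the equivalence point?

7.599 mL

n(NaOH) = 0.02461 L × 0.2913 mol/L = 7.169 × 10^-3 mol
From the 1:2 stoichiometry, n(H2SO4) = 1/2 × 7.169 × 10^-3 = 3.584 × 10^-3 mol
V(H2SO4) = 3.584 × 10^-3 mol / 0.4717 mol/L = 0.007599 L = 7.599 mL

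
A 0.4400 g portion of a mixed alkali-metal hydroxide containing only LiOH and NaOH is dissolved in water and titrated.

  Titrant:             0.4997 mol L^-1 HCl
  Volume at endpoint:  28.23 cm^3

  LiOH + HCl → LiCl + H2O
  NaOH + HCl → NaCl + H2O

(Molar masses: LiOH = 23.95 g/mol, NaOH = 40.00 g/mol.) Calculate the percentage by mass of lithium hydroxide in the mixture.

42.14 %

n(HCl) = 0.02823 × 0.4997 = 0.01411 mol
Let x = n(LiOH), y = n(NaOH).
Titrant: 1x + 1y = 0.01411;  mass: 23.95x + 40.00y = 0.4400
Solving, x = 7.742 × 10^-3 mol, y = 6.364 × 10^-3 mol
mass of LiOH = 7.742 × 10^-3 × 23.95 = 0.1854 g
% LiOH = 0.1854 / 0.4400 × 100 = 42.14 %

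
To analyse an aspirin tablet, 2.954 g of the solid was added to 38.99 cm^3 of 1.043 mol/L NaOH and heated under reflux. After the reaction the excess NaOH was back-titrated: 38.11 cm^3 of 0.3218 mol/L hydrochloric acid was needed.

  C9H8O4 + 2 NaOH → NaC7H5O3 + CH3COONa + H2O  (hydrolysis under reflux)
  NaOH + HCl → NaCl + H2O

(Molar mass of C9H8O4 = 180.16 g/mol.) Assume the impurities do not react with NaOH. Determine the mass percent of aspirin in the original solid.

86.61 %

n(NaOH) added = 0.03899 × 1.043 = 0.04067 mol
n(HCl) used in back-titration = 0.03811 × 0.3218 = 0.01226 mol
n(NaOH) left over = 0.01226 mol (1:1 ratio)
n(NaOH) consumed by analyte = 0.04067 − 0.01226 = 0.02840 mol
From the 1:2 ratio, n(C9H8O4) = 1/2 × 0.02840 = 0.01420 mol
mass of C9H8O4 = 0.01420 × 180.16 = 2.559 g
% C9H8O4 = 2.559 / 2.954 × 100 = 86.61 %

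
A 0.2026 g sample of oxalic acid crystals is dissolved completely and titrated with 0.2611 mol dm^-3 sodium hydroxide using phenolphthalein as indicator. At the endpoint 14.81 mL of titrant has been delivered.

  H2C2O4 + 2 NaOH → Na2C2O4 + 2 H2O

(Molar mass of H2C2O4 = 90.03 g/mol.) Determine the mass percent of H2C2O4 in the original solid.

85.92 %

n(NaOH) = 0.01481 L × 0.2611 mol/L = 3.867 × 10^-3 mol
From the 1:2 ratio, n(H2C2O4) = 1/2 × 3.867 × 10^-3 = 1.933 × 10^-3 mol
mass of H2C2O4 = 1.933 × 10^-3 × 90.03 g/mol = 0.1741 g
% H2C2O4 = 0.1741 / 0.2026 × 100 = 85.92 %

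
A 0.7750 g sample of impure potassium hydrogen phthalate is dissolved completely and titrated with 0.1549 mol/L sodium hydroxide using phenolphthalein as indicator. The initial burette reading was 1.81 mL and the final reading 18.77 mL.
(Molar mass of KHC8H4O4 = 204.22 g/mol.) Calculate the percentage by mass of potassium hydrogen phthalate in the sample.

KHC8H4O4 + NaOH → KNaC8H4O4 + H2O
n(NaOH) = 0.01696 L × 0.1549 mol/L = 2.627 × 10^-3 mol
n(KHC8H4O4) = 2.627 × 10^-3 mol (1:1 ratio)
mass of KHC8H4O4 = 2.627 × 10^-3 × 204.22 g/mol = 0.5365 g
% KHC8H4O4 = 0.5365 / 0.7750 × 100 = 69.23 %

69.23 %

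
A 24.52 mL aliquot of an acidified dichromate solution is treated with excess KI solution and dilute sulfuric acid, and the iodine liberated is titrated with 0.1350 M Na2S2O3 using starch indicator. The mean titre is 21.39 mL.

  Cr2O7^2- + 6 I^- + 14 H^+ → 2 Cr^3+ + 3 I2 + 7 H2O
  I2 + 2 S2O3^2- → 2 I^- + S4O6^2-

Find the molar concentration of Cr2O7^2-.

n(S2O3^2-) = 0.02139 × 0.1350 = 2.888 × 10^-3 mol
n(I2) = n(S2O3^2-)/2 = 1.444 × 10^-3 mol
From the 1:3 ratio, n(Cr2O7^2-) in the aliquot = 1/3 × 1.444 × 10^-3 = 4.813 × 10^-4 mol
[Cr2O7^2-] = 4.813 × 10^-4 / 0.02452 = 0.01963 mol/L

0.01963 M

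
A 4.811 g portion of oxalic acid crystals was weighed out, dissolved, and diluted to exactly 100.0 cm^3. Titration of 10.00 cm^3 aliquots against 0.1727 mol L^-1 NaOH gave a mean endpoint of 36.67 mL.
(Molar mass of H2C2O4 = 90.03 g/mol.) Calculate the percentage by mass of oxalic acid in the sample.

59.26 %

H2C2O4 + 2 NaOH → Na2C2O4 + 2 H2O
n(NaOH) per titration = 0.03667 × 0.1727 = 6.333 × 10^-3 mol
From the 1:2 ratio, n(H2C2O4) in each aliquot = 1/2 × 6.333 × 10^-3 = 3.166 × 10^-3 mol
n(H2C2O4) in the whole flask = 3.166 × 10^-3 × 100.0/10.00 = 0.03166 mol
mass of H2C2O4 = 0.03166 × 90.03 = 2.851 g
% H2C2O4 = 2.851 / 4.811 × 100 = 59.26 %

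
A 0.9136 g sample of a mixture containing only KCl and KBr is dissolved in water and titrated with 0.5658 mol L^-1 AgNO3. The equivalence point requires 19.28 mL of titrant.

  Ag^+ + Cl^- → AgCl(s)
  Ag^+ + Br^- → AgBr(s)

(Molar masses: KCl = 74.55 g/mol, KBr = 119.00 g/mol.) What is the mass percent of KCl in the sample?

70.59 %

n(AgNO3) = 0.01928 × 0.5658 = 0.01091 mol
Let x = n(KCl), y = n(KBr).
Titrant: 1x + 1y = 0.01091;  mass: 74.55x + 119.00y = 0.9136
Solving, x = 8.651 × 10^-3 mol, y = 2.258 × 10^-3 mol
mass of KCl = 8.651 × 10^-3 × 74.55 = 0.6449 g
% KCl = 0.6449 / 0.9136 × 100 = 70.59 %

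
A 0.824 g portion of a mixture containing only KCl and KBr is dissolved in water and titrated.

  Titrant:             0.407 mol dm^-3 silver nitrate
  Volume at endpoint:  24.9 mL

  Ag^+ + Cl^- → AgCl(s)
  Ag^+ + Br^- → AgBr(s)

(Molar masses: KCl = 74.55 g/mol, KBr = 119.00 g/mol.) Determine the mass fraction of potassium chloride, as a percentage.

77.7 %

n(AgNO3) = 0.0249 × 0.407 = 0.0101 mol
Let x = n(KCl), y = n(KBr).
Titrant: 1x + 1y = 0.0101;  mass: 74.55x + 119.00y = 0.824
Solving, x = 8.59 × 10^-3 mol, y = 1.54 × 10^-3 mol
mass of KCl = 8.59 × 10^-3 × 74.55 = 0.641 g
% KCl = 0.641 / 0.824 × 100 = 77.7 %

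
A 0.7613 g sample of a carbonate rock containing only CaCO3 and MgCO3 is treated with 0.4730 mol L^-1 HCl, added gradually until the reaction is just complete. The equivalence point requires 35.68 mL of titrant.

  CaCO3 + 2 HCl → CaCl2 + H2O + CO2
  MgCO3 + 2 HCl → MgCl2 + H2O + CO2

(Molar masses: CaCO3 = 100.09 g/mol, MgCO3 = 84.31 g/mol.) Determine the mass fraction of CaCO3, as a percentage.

n(HCl) = 0.03568 × 0.4730 = 0.01688 mol
Let x = n(CaCO3), y = n(MgCO3).
Titrant: 2x + 2y = 0.01688;  mass: 100.09x + 84.31y = 0.7613
Solving, x = 3.160 × 10^-3 mol, y = 5.278 × 10^-3 mol
mass of CaCO3 = 3.160 × 10^-3 × 100.09 = 0.3163 g
% CaCO3 = 0.3163 / 0.7613 × 100 = 41.55 %

41.55 %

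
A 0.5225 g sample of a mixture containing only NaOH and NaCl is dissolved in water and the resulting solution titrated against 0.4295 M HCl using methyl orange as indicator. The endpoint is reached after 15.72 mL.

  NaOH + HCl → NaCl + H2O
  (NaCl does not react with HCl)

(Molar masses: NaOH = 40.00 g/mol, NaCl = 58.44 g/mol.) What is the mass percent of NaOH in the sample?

n(HCl) = 0.01572 × 0.4295 = 6.752 × 10^-3 mol
Let x = n(NaOH), y = n(NaCl).
Titrant: 1x = 6.752 × 10^-3;  mass: 40.00x + 58.44y = 0.5225
Solving, x = 6.752 × 10^-3 mol, y = 4.319 × 10^-3 mol
mass of NaOH = 6.752 × 10^-3 × 40.00 = 0.2701 g
% NaOH = 0.2701 / 0.5225 × 100 = 51.69 %

51.69 %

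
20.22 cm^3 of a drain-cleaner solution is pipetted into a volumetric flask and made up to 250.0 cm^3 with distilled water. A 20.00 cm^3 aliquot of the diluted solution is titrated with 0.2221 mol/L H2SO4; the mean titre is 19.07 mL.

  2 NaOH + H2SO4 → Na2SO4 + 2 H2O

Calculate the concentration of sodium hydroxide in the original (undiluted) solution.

n(H2SO4) = 0.01907 × 0.2221 = 4.235 × 10^-3 mol
From the 2:1 ratio, n(NaOH) in the aliquot = 2/1 × 4.235 × 10^-3 = 8.471 × 10^-3 mol
[NaOH]_dilute = 8.471 × 10^-3 / 0.02000 = 0.4235 mol/L
Dilution factor = 250.0 / 20.22 = 12.36
[NaOH]_stock = 0.4235 × 12.36 = 5.237 mol/L

5.237 mol/L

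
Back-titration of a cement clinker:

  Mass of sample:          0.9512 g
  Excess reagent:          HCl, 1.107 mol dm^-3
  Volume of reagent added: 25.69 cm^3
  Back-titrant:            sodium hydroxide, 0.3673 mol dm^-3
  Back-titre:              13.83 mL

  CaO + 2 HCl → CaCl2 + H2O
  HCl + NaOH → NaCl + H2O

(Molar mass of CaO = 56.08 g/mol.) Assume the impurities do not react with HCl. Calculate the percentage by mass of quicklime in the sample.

n(HCl) added = 0.02569 × 1.107 = 0.02844 mol
n(NaOH) used in back-titration = 0.01383 × 0.3673 = 5.080 × 10^-3 mol
n(HCl) left over = 5.080 × 10^-3 mol (1:1 ratio)
n(HCl) consumed by analyte = 0.02844 − 5.080 × 10^-3 = 0.02336 mol
From the 1:2 ratio, n(CaO) = 1/2 × 0.02336 = 0.01168 mol
mass of CaO = 0.01168 × 56.08 = 0.6550 g
% CaO = 0.6550 / 0.9512 × 100 = 68.86 %

68.86 %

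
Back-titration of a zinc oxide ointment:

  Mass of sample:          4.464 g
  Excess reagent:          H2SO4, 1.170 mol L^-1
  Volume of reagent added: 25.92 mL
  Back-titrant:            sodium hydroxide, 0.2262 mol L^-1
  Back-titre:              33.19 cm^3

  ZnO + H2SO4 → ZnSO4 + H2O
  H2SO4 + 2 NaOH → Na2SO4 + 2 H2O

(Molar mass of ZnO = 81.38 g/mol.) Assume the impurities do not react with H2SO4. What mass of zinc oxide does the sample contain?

2.162 g

n(H2SO4) added = 0.02592 × 1.170 = 0.03033 mol
n(NaOH) used in back-titration = 0.03319 × 0.2262 = 7.508 × 10^-3 mol
From the 1:2 ratio, n(H2SO4) left over = 1/2 × 7.508 × 10^-3 = 3.754 × 10^-3 mol
n(H2SO4) consumed by analyte = 0.03033 − 3.754 × 10^-3 = 0.02657 mol
n(ZnO) = 0.02657 mol (1:1 ratio)
mass of ZnO = 0.02657 × 81.38 = 2.162 g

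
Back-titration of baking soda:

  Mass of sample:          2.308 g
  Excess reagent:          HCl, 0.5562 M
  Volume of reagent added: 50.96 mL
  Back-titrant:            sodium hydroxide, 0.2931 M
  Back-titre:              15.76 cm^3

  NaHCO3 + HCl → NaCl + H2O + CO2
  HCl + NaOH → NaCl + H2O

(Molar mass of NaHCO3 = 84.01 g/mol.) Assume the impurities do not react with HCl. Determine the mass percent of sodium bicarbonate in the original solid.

n(HCl) added = 0.05096 × 0.5562 = 0.02834 mol
n(NaOH) used in back-titration = 0.01576 × 0.2931 = 4.619 × 10^-3 mol
n(HCl) left over = 4.619 × 10^-3 mol (1:1 ratio)
n(HCl) consumed by analyte = 0.02834 − 4.619 × 10^-3 = 0.02372 mol
n(NaHCO3) = 0.02372 mol (1:1 ratio)
mass of NaHCO3 = 0.02372 × 84.01 = 1.993 g
% NaHCO3 = 1.993 / 2.308 × 100 = 86.36 %

86.36 %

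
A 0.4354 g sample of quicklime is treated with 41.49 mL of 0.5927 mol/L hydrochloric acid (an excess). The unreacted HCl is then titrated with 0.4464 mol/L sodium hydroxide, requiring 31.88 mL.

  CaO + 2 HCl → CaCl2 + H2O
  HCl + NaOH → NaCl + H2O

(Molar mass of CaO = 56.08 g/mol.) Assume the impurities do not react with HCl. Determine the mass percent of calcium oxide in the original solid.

66.72 %

n(HCl) added = 0.04149 × 0.5927 = 0.02459 mol
n(NaOH) used in back-titration = 0.03188 × 0.4464 = 0.01423 mol
n(HCl) left over = 0.01423 mol (1:1 ratio)
n(HCl) consumed by analyte = 0.02459 − 0.01423 = 0.01036 mol
From the 1:2 ratio, n(CaO) = 1/2 × 0.01036 = 5.180 × 10^-3 mol
mass of CaO = 5.180 × 10^-3 × 56.08 = 0.2905 g
% CaO = 0.2905 / 0.4354 × 100 = 66.72 %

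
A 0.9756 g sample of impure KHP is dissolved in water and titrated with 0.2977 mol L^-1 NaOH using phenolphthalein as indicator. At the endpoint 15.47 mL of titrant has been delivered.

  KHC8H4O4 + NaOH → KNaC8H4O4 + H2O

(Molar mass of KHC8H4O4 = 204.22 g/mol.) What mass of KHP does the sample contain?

0.9405 g

n(NaOH) = 0.01547 L × 0.2977 mol/L = 4.605 × 10^-3 mol
n(KHC8H4O4) = 4.605 × 10^-3 mol (1:1 ratio)
mass of KHC8H4O4 = 4.605 × 10^-3 × 204.22 g/mol = 0.9405 g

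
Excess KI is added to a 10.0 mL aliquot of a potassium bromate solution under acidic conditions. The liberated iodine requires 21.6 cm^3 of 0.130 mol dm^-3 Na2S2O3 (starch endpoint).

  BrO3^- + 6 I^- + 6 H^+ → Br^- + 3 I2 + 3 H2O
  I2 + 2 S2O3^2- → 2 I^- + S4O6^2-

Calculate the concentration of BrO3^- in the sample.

0.0468 mol/L

n(S2O3^2-) = 0.0216 × 0.130 = 2.81 × 10^-3 mol
n(I2) = n(S2O3^2-)/2 = 1.40 × 10^-3 mol
From the 1:3 ratio, n(BrO3^-) in the aliquot = 1/3 × 1.40 × 10^-3 = 4.68 × 10^-4 mol
[BrO3^-] = 4.68 × 10^-4 / 0.0100 = 0.0468 mol/L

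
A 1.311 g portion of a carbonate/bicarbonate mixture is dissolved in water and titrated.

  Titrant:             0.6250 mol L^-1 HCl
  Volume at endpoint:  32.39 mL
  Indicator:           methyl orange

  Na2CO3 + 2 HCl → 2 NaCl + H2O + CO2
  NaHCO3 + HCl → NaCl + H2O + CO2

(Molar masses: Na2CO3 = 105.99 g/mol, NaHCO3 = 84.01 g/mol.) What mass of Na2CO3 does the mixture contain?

n(HCl) = 0.03239 × 0.6250 = 0.02024 mol
Let x = n(Na2CO3), y = n(NaHCO3).
Titrant: 2x + 1y = 0.02024;  mass: 105.99x + 84.01y = 1.311
Solving, x = 6.282 × 10^-3 mol, y = 7.680 × 10^-3 mol
mass of Na2CO3 = 6.282 × 10^-3 × 105.99 = 0.6658 g

0.6658 g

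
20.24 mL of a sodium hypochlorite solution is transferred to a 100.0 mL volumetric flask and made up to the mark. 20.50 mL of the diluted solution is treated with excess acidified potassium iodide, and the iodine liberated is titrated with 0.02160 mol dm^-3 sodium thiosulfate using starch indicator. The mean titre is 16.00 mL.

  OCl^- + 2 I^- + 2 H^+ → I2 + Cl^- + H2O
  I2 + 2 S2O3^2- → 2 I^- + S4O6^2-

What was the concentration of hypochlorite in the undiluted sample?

n(S2O3^2-) = 0.01600 × 0.02160 = 3.456 × 10^-4 mol
n(I2) = n(S2O3^2-)/2 = 1.728 × 10^-4 mol
n(OCl^-) in the aliquot = 1.728 × 10^-4 mol (1:1 ratio)
[OCl^-]_dilute = 1.728 × 10^-4 / 0.02050 = 0.008429 mol/L
[OCl^-]_original = 0.008429 × 100.0/20.24 = 0.04165 mol/L

0.04165 mol/L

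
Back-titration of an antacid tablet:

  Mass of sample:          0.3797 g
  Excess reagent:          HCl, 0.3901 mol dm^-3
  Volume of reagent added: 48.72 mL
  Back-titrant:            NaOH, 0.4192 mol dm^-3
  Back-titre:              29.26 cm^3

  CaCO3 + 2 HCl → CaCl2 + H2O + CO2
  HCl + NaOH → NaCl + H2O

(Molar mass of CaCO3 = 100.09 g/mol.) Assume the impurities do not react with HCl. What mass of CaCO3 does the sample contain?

n(HCl) added = 0.04872 × 0.3901 = 0.01901 mol
n(NaOH) used in back-titration = 0.02926 × 0.4192 = 0.01227 mol
n(HCl) left over = 0.01227 mol (1:1 ratio)
n(HCl) consumed by analyte = 0.01901 − 0.01227 = 6.740 × 10^-3 mol
From the 1:2 ratio, n(CaCO3) = 1/2 × 6.740 × 10^-3 = 3.370 × 10^-3 mol
mass of CaCO3 = 3.370 × 10^-3 × 100.09 = 0.3373 g

0.3373 g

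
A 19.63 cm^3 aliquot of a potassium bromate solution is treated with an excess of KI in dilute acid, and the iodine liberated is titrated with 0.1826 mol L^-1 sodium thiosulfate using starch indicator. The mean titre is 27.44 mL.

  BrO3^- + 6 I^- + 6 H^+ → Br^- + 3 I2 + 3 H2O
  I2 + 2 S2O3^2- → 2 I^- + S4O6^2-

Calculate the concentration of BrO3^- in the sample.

n(S2O3^2-) = 0.02744 × 0.1826 = 5.011 × 10^-3 mol
n(I2) = n(S2O3^2-)/2 = 2.505 × 10^-3 mol
From the 1:3 ratio, n(BrO3^-) in the aliquot = 1/3 × 2.505 × 10^-3 = 8.351 × 10^-4 mol
[BrO3^-] = 8.351 × 10^-4 / 0.01963 = 0.04254 mol/L

0.04254 mol/L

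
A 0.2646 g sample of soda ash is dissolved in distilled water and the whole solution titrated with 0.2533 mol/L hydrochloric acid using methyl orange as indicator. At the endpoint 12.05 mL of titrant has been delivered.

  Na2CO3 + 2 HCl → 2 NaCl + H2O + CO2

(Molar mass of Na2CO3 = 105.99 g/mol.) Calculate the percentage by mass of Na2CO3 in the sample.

61.13 %

n(HCl) = 0.01205 L × 0.2533 mol/L = 3.052 × 10^-3 mol
From the 1:2 ratio, n(Na2CO3) = 1/2 × 3.052 × 10^-3 = 1.526 × 10^-3 mol
mass of Na2CO3 = 1.526 × 10^-3 × 105.99 g/mol = 0.1618 g
% Na2CO3 = 0.1618 / 0.2646 × 100 = 61.13 %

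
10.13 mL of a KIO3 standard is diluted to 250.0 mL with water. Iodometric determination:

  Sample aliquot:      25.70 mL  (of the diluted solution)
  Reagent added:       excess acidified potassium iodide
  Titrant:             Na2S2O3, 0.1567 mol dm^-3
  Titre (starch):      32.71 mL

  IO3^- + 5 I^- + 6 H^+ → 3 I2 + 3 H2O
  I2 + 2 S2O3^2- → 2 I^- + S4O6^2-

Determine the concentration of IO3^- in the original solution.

n(S2O3^2-) = 0.03271 × 0.1567 = 5.126 × 10^-3 mol
n(I2) = n(S2O3^2-)/2 = 2.563 × 10^-3 mol
From the 1:3 ratio, n(IO3^-) in the aliquot = 1/3 × 2.563 × 10^-3 = 8.543 × 10^-4 mol
[IO3^-]_dilute = 8.543 × 10^-4 / 0.02570 = 0.03324 mol/L
[IO3^-]_original = 0.03324 × 250.0/10.13 = 0.8203 mol/L

0.8203 mol/L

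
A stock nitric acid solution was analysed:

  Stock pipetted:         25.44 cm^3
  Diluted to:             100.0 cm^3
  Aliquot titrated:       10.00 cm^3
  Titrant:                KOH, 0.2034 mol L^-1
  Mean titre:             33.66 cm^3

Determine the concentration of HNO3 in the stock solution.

2.691 mol/L

HNO3 + KOH → KNO3 + H2O
n(KOH) = 0.03366 × 0.2034 = 6.846 × 10^-3 mol
n(HNO3) in the aliquot = 6.846 × 10^-3 mol (1:1 ratio)
[HNO3]_dilute = 6.846 × 10^-3 / 0.01000 = 0.6846 mol/L
Dilution factor = 100.0 / 25.44 = 3.931
[HNO3]_stock = 0.6846 × 3.931 = 2.691 mol/L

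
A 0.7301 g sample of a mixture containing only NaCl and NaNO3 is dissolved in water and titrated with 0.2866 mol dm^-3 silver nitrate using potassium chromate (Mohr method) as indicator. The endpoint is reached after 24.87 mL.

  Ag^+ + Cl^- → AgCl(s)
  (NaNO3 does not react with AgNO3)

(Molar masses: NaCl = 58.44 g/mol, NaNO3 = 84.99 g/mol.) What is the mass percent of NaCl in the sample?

57.05 %

n(AgNO3) = 0.02487 × 0.2866 = 7.128 × 10^-3 mol
Let x = n(NaCl), y = n(NaNO3).
Titrant: 1x = 7.128 × 10^-3;  mass: 58.44x + 84.99y = 0.7301
Solving, x = 7.128 × 10^-3 mol, y = 3.689 × 10^-3 mol
mass of NaCl = 7.128 × 10^-3 × 58.44 = 0.4165 g
% NaCl = 0.4165 / 0.7301 × 100 = 57.05 %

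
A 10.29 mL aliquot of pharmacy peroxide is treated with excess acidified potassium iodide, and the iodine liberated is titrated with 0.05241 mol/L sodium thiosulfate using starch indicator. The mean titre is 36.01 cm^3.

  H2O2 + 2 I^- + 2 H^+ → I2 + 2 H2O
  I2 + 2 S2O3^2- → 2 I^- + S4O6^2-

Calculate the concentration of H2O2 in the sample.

0.09170 mol/L

n(S2O3^2-) = 0.03601 × 0.05241 = 1.887 × 10^-3 mol
n(I2) = n(S2O3^2-)/2 = 9.436 × 10^-4 mol
n(H2O2) in the aliquot = 9.436 × 10^-4 mol (1:1 ratio)
[H2O2] = 9.436 × 10^-4 / 0.01029 = 0.09170 mol/L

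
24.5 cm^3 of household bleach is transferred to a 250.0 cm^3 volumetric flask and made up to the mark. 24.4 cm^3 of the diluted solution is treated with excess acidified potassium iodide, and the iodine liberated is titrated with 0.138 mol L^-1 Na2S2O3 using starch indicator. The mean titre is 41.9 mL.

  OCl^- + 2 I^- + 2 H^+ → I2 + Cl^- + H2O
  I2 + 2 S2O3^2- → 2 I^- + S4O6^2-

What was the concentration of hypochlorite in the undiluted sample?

1.21 mol/L

n(S2O3^2-) = 0.0419 × 0.138 = 5.78 × 10^-3 mol
n(I2) = n(S2O3^2-)/2 = 2.89 × 10^-3 mol
n(OCl^-) in the aliquot = 2.89 × 10^-3 mol (1:1 ratio)
[OCl^-]_dilute = 2.89 × 10^-3 / 0.0244 = 0.118 mol/L
[OCl^-]_original = 0.118 × 250.0/24.5 = 1.21 mol/L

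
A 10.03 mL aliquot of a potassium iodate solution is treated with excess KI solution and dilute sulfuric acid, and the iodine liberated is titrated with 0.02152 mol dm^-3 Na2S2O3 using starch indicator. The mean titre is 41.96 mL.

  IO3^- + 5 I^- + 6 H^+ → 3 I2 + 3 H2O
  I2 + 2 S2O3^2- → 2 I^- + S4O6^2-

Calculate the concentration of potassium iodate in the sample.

0.01500 mol/L

n(S2O3^2-) = 0.04196 × 0.02152 = 9.030 × 10^-4 mol
n(I2) = n(S2O3^2-)/2 = 4.515 × 10^-4 mol
From the 1:3 ratio, n(IO3^-) in the aliquot = 1/3 × 4.515 × 10^-4 = 1.505 × 10^-4 mol
[IO3^-] = 1.505 × 10^-4 / 0.01003 = 0.01500 mol/L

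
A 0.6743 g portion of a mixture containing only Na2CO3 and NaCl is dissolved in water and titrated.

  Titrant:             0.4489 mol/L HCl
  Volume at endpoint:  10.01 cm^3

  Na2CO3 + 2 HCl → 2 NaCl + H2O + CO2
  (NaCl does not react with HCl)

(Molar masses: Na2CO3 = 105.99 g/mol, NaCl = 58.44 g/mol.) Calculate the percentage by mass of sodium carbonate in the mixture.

35.32 %

n(HCl) = 0.01001 × 0.4489 = 4.493 × 10^-3 mol
Let x = n(Na2CO3), y = n(NaCl).
Titrant: 2x = 4.493 × 10^-3;  mass: 105.99x + 58.44y = 0.6743
Solving, x = 2.247 × 10^-3 mol, y = 7.464 × 10^-3 mol
mass of Na2CO3 = 2.247 × 10^-3 × 105.99 = 0.2381 g
% Na2CO3 = 0.2381 / 0.6743 × 100 = 35.32 %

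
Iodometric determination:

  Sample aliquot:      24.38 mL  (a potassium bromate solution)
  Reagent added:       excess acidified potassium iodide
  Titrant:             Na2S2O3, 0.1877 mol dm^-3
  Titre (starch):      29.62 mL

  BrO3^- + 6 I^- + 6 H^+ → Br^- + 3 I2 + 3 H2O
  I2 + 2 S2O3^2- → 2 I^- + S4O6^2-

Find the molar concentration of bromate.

n(S2O3^2-) = 0.02962 × 0.1877 = 5.560 × 10^-3 mol
n(I2) = n(S2O3^2-)/2 = 2.780 × 10^-3 mol
From the 1:3 ratio, n(BrO3^-) in the aliquot = 1/3 × 2.780 × 10^-3 = 9.266 × 10^-4 mol
[BrO3^-] = 9.266 × 10^-4 / 0.02438 = 0.03801 mol/L

0.03801 mol/L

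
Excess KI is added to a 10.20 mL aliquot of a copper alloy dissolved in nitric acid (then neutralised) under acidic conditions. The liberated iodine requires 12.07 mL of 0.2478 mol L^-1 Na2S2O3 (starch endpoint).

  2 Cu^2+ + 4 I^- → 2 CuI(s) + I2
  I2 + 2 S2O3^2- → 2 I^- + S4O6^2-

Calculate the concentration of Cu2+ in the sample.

n(S2O3^2-) = 0.01207 × 0.2478 = 2.991 × 10^-3 mol
n(I2) = n(S2O3^2-)/2 = 1.495 × 10^-3 mol
From the 2:1 ratio, n(Cu2+) in the aliquot = 2/1 × 1.495 × 10^-3 = 2.991 × 10^-3 mol
[Cu2+] = 2.991 × 10^-3 / 0.01020 = 0.2932 mol/L

0.2932 mol/L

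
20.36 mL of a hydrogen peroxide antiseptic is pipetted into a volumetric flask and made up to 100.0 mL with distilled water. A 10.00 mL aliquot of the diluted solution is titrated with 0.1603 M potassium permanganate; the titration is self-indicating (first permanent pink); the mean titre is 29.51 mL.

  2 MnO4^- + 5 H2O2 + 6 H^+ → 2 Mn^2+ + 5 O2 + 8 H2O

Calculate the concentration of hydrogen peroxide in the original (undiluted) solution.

5.809 M

n(KMnO4) = 0.02951 × 0.1603 = 4.730 × 10^-3 mol
From the 5:2 ratio, n(H2O2) in the aliquot = 5/2 × 4.730 × 10^-3 = 0.01183 mol
[H2O2]_dilute = 0.01183 / 0.01000 = 1.183 mol/L
Dilution factor = 100.0 / 20.36 = 4.912
[H2O2]_stock = 1.183 × 4.912 = 5.809 mol/L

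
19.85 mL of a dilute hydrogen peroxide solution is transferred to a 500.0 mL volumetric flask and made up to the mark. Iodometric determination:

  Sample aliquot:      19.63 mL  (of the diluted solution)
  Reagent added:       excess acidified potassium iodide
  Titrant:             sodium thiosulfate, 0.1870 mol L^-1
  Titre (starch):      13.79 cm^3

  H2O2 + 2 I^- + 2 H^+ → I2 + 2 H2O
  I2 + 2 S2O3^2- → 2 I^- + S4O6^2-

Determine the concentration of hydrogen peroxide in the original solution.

n(S2O3^2-) = 0.01379 × 0.1870 = 2.579 × 10^-3 mol
n(I2) = n(S2O3^2-)/2 = 1.289 × 10^-3 mol
n(H2O2) in the aliquot = 1.289 × 10^-3 mol (1:1 ratio)
[H2O2]_dilute = 1.289 × 10^-3 / 0.01963 = 0.06568 mol/L
[H2O2]_original = 0.06568 × 500.0/19.85 = 1.654 mol/L

1.654 mol/L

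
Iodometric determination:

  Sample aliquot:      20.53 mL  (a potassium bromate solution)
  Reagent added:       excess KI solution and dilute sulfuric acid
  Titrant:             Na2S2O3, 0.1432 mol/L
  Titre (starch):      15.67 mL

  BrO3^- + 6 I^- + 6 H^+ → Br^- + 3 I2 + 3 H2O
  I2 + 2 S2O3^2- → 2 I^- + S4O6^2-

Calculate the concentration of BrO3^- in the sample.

0.01822 mol/L

n(S2O3^2-) = 0.01567 × 0.1432 = 2.244 × 10^-3 mol
n(I2) = n(S2O3^2-)/2 = 1.122 × 10^-3 mol
From the 1:3 ratio, n(BrO3^-) in the aliquot = 1/3 × 1.122 × 10^-3 = 3.740 × 10^-4 mol
[BrO3^-] = 3.740 × 10^-4 / 0.02053 = 0.01822 mol/L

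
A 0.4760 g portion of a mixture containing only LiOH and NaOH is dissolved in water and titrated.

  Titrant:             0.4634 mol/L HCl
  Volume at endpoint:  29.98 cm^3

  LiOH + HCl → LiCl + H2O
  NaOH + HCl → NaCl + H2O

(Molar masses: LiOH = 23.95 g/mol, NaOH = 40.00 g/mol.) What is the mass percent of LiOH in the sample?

n(HCl) = 0.02998 × 0.4634 = 0.01389 mol
Let x = n(LiOH), y = n(NaOH).
Titrant: 1x + 1y = 0.01389;  mass: 23.95x + 40.00y = 0.4760
Solving, x = 4.966 × 10^-3 mol, y = 8.926 × 10^-3 mol
mass of LiOH = 4.966 × 10^-3 × 23.95 = 0.1189 g
% LiOH = 0.1189 / 0.4760 × 100 = 24.99 %

24.99 %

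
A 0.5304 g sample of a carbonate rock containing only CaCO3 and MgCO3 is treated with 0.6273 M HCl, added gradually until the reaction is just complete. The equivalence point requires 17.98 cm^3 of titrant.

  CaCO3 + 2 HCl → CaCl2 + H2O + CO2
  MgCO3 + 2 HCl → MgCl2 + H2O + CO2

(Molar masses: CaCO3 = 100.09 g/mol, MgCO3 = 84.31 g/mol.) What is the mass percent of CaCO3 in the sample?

n(HCl) = 0.01798 × 0.6273 = 0.01128 mol
Let x = n(CaCO3), y = n(MgCO3).
Titrant: 2x + 2y = 0.01128;  mass: 100.09x + 84.31y = 0.5304
Solving, x = 3.482 × 10^-3 mol, y = 2.158 × 10^-3 mol
mass of CaCO3 = 3.482 × 10^-3 × 100.09 = 0.3485 g
% CaCO3 = 0.3485 / 0.5304 × 100 = 65.70 %

65.70 %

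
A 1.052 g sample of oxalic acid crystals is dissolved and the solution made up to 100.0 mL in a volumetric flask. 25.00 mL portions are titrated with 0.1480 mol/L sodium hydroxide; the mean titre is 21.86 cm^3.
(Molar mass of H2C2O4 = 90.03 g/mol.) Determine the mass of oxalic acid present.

0.5825 g

H2C2O4 + 2 NaOH → Na2C2O4 + 2 H2O
n(NaOH) per titration = 0.02186 × 0.1480 = 3.235 × 10^-3 mol
From the 1:2 ratio, n(H2C2O4) in each aliquot = 1/2 × 3.235 × 10^-3 = 1.618 × 10^-3 mol
n(H2C2O4) in the whole flask = 1.618 × 10^-3 × 100.0/25.00 = 6.471 × 10^-3 mol
mass of H2C2O4 = 6.471 × 10^-3 × 90.03 = 0.5825 g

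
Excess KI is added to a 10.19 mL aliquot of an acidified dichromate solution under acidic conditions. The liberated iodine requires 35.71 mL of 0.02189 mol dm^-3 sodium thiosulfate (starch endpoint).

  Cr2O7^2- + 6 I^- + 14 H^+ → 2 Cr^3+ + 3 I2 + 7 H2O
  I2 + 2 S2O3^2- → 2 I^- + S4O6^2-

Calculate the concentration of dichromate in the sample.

0.01279 mol/L

n(S2O3^2-) = 0.03571 × 0.02189 = 7.817 × 10^-4 mol
n(I2) = n(S2O3^2-)/2 = 3.908 × 10^-4 mol
From the 1:3 ratio, n(Cr2O7^2-) in the aliquot = 1/3 × 3.908 × 10^-4 = 1.303 × 10^-4 mol
[Cr2O7^2-] = 1.303 × 10^-4 / 0.01019 = 0.01279 mol/L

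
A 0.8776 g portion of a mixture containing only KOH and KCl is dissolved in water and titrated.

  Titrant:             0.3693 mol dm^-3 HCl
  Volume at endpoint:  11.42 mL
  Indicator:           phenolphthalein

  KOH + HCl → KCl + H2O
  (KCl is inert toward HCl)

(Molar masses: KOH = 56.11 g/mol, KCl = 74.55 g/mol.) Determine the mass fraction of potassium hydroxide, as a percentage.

n(HCl) = 0.01142 × 0.3693 = 4.217 × 10^-3 mol
Let x = n(KOH), y = n(KCl).
Titrant: 1x = 4.217 × 10^-3;  mass: 56.11x + 74.55y = 0.8776
Solving, x = 4.217 × 10^-3 mol, y = 8.598 × 10^-3 mol
mass of KOH = 4.217 × 10^-3 × 56.11 = 0.2366 g
% KOH = 0.2366 / 0.8776 × 100 = 26.96 %

26.96 %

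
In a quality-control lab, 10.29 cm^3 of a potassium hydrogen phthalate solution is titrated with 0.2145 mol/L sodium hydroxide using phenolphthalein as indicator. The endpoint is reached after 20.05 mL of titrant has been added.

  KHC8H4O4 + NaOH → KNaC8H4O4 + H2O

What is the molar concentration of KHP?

0.4180 mol/L

n(NaOH) = 0.02005 L × 0.2145 mol/L = 4.301 × 10^-3 mol
n(KHC8H4O4) = 4.301 × 10^-3 mol (1:1 mole ratio)
[KHC8H4O4] = 4.301 × 10^-3 mol / 0.01029 L = 0.4180 mol/L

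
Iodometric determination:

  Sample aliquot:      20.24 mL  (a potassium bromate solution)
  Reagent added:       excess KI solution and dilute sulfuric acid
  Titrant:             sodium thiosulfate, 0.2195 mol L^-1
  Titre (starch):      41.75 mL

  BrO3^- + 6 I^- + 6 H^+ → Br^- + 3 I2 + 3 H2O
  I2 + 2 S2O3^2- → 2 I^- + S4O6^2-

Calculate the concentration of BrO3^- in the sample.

0.07546 mol/L

n(S2O3^2-) = 0.04175 × 0.2195 = 9.164 × 10^-3 mol
n(I2) = n(S2O3^2-)/2 = 4.582 × 10^-3 mol
From the 1:3 ratio, n(BrO3^-) in the aliquot = 1/3 × 4.582 × 10^-3 = 1.527 × 10^-3 mol
[BrO3^-] = 1.527 × 10^-3 / 0.02024 = 0.07546 mol/L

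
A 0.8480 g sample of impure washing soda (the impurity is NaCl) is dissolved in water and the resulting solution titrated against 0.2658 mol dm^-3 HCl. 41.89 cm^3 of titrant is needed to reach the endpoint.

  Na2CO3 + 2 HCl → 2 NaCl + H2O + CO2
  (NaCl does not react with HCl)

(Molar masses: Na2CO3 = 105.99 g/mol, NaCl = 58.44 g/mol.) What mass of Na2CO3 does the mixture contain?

0.5901 g

n(HCl) = 0.04189 × 0.2658 = 0.01113 mol
Let x = n(Na2CO3), y = n(NaCl).
Titrant: 2x = 0.01113;  mass: 105.99x + 58.44y = 0.8480
Solving, x = 5.567 × 10^-3 mol, y = 4.414 × 10^-3 mol
mass of Na2CO3 = 5.567 × 10^-3 × 105.99 = 0.5901 g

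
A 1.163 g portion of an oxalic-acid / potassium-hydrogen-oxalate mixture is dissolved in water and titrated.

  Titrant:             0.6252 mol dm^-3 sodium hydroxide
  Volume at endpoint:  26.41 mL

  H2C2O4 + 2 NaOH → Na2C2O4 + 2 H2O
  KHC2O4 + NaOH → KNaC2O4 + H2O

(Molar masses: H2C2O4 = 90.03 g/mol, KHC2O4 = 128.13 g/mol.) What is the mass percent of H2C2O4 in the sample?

n(NaOH) = 0.02641 × 0.6252 = 0.01651 mol
Let x = n(H2C2O4), y = n(KHC2O4).
Titrant: 2x + 1y = 0.01651;  mass: 90.03x + 128.13y = 1.163
Solving, x = 5.731 × 10^-3 mol, y = 5.050 × 10^-3 mol
mass of H2C2O4 = 5.731 × 10^-3 × 90.03 = 0.5159 g
% H2C2O4 = 0.5159 / 1.163 × 100 = 44.36 %

44.36 %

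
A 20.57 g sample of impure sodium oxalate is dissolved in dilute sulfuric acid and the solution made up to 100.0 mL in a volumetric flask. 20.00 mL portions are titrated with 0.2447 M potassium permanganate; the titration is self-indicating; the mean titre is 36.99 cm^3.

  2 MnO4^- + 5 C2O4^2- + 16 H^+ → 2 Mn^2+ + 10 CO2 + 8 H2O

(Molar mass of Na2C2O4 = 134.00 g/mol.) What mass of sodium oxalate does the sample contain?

15.16 g

n(KMnO4) per titration = 0.03699 × 0.2447 = 9.051 × 10^-3 mol
From the 5:2 ratio, n(Na2C2O4) in each aliquot = 5/2 × 9.051 × 10^-3 = 0.02263 mol
n(Na2C2O4) in the whole flask = 0.02263 × 100.0/20.00 = 0.1131 mol
mass of Na2C2O4 = 0.1131 × 134.00 = 15.16 g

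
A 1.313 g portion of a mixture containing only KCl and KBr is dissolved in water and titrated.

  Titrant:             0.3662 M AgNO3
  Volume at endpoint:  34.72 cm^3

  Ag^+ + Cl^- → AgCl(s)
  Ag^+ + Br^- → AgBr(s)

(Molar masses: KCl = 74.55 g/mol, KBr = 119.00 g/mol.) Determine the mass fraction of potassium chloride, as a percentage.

25.55 %

n(AgNO3) = 0.03472 × 0.3662 = 0.01271 mol
Let x = n(KCl), y = n(KBr).
Titrant: 1x + 1y = 0.01271;  mass: 74.55x + 119.00y = 1.313
Solving, x = 4.500 × 10^-3 mol, y = 8.215 × 10^-3 mol
mass of KCl = 4.500 × 10^-3 × 74.55 = 0.3355 g
% KCl = 0.3355 / 1.313 × 100 = 25.55 %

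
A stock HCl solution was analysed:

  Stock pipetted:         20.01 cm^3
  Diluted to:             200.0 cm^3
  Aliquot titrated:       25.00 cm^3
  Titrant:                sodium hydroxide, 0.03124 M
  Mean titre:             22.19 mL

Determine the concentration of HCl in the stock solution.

0.2771 M

HCl + NaOH → NaCl + H2O
n(NaOH) = 0.02219 × 0.03124 = 6.932 × 10^-4 mol
n(HCl) in the aliquot = 6.932 × 10^-4 mol (1:1 ratio)
[HCl]_dilute = 6.932 × 10^-4 / 0.02500 = 0.02773 mol/L
Dilution factor = 200.0 / 20.01 = 9.995
[HCl]_stock = 0.02773 × 9.995 = 0.2771 mol/L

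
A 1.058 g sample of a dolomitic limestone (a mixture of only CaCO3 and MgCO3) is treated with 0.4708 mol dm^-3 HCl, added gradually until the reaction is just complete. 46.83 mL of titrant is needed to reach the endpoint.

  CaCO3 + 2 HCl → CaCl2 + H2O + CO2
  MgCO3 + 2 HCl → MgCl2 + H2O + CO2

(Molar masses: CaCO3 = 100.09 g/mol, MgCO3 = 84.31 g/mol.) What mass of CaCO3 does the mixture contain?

0.8156 g

n(HCl) = 0.04683 × 0.4708 = 0.02205 mol
Let x = n(CaCO3), y = n(MgCO3).
Titrant: 2x + 2y = 0.02205;  mass: 100.09x + 84.31y = 1.058
Solving, x = 8.149 × 10^-3 mol, y = 2.875 × 10^-3 mol
mass of CaCO3 = 8.149 × 10^-3 × 100.09 = 0.8156 g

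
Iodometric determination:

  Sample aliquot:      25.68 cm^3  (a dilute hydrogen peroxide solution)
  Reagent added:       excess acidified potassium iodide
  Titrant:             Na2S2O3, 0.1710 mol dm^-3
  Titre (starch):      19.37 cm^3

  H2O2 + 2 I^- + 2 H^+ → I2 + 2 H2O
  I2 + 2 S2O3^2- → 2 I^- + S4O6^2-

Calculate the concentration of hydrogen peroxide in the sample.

0.06449 mol/L

n(S2O3^2-) = 0.01937 × 0.1710 = 3.312 × 10^-3 mol
n(I2) = n(S2O3^2-)/2 = 1.656 × 10^-3 mol
n(H2O2) in the aliquot = 1.656 × 10^-3 mol (1:1 ratio)
[H2O2] = 1.656 × 10^-3 / 0.02568 = 0.06449 mol/L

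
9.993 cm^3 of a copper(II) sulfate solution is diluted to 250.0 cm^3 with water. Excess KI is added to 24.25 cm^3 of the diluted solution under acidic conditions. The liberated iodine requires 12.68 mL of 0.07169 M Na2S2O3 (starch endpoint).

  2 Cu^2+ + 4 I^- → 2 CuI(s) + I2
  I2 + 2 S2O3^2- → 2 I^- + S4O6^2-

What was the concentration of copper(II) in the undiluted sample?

n(S2O3^2-) = 0.01268 × 0.07169 = 9.090 × 10^-4 mol
n(I2) = n(S2O3^2-)/2 = 4.545 × 10^-4 mol
From the 2:1 ratio, n(Cu2+) in the aliquot = 2/1 × 4.545 × 10^-4 = 9.090 × 10^-4 mol
[Cu2+]_dilute = 9.090 × 10^-4 / 0.02425 = 0.03749 mol/L
[Cu2+]_original = 0.03749 × 250.0/9.993 = 0.9378 mol/L

0.9378 M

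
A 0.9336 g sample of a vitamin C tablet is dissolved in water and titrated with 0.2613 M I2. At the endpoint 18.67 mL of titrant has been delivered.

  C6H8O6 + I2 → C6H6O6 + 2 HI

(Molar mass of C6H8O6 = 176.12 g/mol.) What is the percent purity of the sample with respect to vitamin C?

92.03 %

n(I2) = 0.01867 L × 0.2613 mol/L = 4.878 × 10^-3 mol
n(C6H8O6) = 4.878 × 10^-3 mol (1:1 ratio)
mass of C6H8O6 = 4.878 × 10^-3 × 176.12 g/mol = 0.8592 g
% C6H8O6 = 0.8592 / 0.9336 × 100 = 92.03 %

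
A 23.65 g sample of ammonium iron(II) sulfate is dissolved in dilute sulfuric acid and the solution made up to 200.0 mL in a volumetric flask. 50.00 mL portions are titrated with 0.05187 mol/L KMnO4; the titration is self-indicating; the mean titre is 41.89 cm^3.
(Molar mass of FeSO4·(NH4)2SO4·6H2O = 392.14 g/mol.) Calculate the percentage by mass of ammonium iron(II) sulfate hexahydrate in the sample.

72.06 %

MnO4^- + 5 Fe^2+ + 8 H^+ → Mn^2+ + 5 Fe^3+ + 4 H2O
n(KMnO4) per titration = 0.04189 × 0.05187 = 2.173 × 10^-3 mol
From the 5:1 ratio, n(FeSO4·(NH4)2SO4·6H2O) in each aliquot = 5/1 × 2.173 × 10^-3 = 0.01086 mol
n(FeSO4·(NH4)2SO4·6H2O) in the whole flask = 0.01086 × 200.0/50.00 = 0.04346 mol
mass of FeSO4·(NH4)2SO4·6H2O = 0.04346 × 392.14 = 17.04 g
% FeSO4·(NH4)2SO4·6H2O = 17.04 / 23.65 × 100 = 72.06 %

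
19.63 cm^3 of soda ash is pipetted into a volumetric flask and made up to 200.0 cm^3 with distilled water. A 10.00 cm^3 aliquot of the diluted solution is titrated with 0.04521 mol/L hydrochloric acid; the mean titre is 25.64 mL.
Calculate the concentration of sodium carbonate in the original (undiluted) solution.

Na2CO3 + 2 HCl → 2 NaCl + H2O + CO2
n(HCl) = 0.02564 × 0.04521 = 1.159 × 10^-3 mol
From the 1:2 ratio, n(Na2CO3) in the aliquot = 1/2 × 1.159 × 10^-3 = 5.796 × 10^-4 mol
[Na2CO3]_dilute = 5.796 × 10^-4 / 0.01000 = 0.05796 mol/L
Dilution factor = 200.0 / 19.63 = 10.19
[Na2CO3]_stock = 0.05796 × 10.19 = 0.5905 mol/L

0.5905 mol/L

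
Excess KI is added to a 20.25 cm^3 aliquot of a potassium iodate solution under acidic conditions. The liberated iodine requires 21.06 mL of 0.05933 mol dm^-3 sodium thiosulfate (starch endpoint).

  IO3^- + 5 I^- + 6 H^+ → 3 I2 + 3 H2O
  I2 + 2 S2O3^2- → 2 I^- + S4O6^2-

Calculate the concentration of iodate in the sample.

n(S2O3^2-) = 0.02106 × 0.05933 = 1.249 × 10^-3 mol
n(I2) = n(S2O3^2-)/2 = 6.247 × 10^-4 mol
From the 1:3 ratio, n(IO3^-) in the aliquot = 1/3 × 6.247 × 10^-4 = 2.082 × 10^-4 mol
[IO3^-] = 2.082 × 10^-4 / 0.02025 = 0.01028 mol/L

0.01028 mol/L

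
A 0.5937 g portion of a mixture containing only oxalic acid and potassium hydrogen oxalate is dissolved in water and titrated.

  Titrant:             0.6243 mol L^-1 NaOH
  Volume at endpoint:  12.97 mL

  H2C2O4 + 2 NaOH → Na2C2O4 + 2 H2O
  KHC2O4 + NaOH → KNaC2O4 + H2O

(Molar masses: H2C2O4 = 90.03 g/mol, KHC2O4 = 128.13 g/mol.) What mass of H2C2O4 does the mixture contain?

n(NaOH) = 0.01297 × 0.6243 = 8.097 × 10^-3 mol
Let x = n(H2C2O4), y = n(KHC2O4).
Titrant: 2x + 1y = 8.097 × 10^-3;  mass: 90.03x + 128.13y = 0.5937
Solving, x = 2.670 × 10^-3 mol, y = 2.758 × 10^-3 mol
mass of H2C2O4 = 2.670 × 10^-3 × 90.03 = 0.2404 g

0.2404 g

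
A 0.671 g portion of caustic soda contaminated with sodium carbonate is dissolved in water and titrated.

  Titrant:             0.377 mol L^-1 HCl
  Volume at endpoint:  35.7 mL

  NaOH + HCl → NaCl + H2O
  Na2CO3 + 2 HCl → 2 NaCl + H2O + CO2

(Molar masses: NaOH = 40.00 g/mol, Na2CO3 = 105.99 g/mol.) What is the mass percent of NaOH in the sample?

19.4 %

n(HCl) = 0.0357 × 0.377 = 0.0135 mol
Let x = n(NaOH), y = n(Na2CO3).
Titrant: 1x + 2y = 0.0135;  mass: 40.00x + 105.99y = 0.671
Solving, x = 3.25 × 10^-3 mol, y = 5.10 × 10^-3 mol
mass of NaOH = 3.25 × 10^-3 × 40.00 = 0.130 g
% NaOH = 0.130 / 0.671 × 100 = 19.4 %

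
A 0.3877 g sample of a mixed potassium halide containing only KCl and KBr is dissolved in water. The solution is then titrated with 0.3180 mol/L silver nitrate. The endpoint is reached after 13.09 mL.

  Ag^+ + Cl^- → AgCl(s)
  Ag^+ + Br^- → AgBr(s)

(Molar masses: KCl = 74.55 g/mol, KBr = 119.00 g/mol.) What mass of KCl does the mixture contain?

n(AgNO3) = 0.01309 × 0.3180 = 4.163 × 10^-3 mol
Let x = n(KCl), y = n(KBr).
Titrant: 1x + 1y = 4.163 × 10^-3;  mass: 74.55x + 119.00y = 0.3877
Solving, x = 2.422 × 10^-3 mol, y = 1.741 × 10^-3 mol
mass of KCl = 2.422 × 10^-3 × 74.55 = 0.1805 g

0.1805 g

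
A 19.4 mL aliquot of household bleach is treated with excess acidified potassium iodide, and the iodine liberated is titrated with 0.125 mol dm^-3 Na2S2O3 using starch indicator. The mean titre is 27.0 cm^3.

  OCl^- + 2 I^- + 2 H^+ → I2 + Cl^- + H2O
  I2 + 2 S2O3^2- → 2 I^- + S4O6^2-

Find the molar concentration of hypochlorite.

0.0870 mol/L

n(S2O3^2-) = 0.0270 × 0.125 = 3.38 × 10^-3 mol
n(I2) = n(S2O3^2-)/2 = 1.69 × 10^-3 mol
n(OCl^-) in the aliquot = 1.69 × 10^-3 mol (1:1 ratio)
[OCl^-] = 1.69 × 10^-3 / 0.0194 = 0.0870 mol/L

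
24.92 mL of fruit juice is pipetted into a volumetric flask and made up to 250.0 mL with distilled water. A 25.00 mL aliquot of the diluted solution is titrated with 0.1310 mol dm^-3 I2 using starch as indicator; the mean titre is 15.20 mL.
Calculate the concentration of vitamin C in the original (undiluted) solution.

0.7990 mol/L

C6H8O6 + I2 → C6H6O6 + 2 HI
n(I2) = 0.01520 × 0.1310 = 1.991 × 10^-3 mol
n(C6H8O6) in the aliquot = 1.991 × 10^-3 mol (1:1 ratio)
[C6H8O6]_dilute = 1.991 × 10^-3 / 0.02500 = 0.07965 mol/L
Dilution factor = 250.0 / 24.92 = 10.03
[C6H8O6]_stock = 0.07965 × 10.03 = 0.7990 mol/L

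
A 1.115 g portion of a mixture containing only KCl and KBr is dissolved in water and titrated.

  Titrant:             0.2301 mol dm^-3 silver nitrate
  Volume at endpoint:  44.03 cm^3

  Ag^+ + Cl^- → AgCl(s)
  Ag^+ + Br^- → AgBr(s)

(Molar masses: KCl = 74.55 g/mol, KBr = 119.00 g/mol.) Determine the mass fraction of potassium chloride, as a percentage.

n(AgNO3) = 0.04403 × 0.2301 = 0.01013 mol
Let x = n(KCl), y = n(KBr).
Titrant: 1x + 1y = 0.01013;  mass: 74.55x + 119.00y = 1.115
Solving, x = 2.039 × 10^-3 mol, y = 8.092 × 10^-3 mol
mass of KCl = 2.039 × 10^-3 × 74.55 = 0.1520 g
% KCl = 0.1520 / 1.115 × 100 = 13.63 %

13.63 %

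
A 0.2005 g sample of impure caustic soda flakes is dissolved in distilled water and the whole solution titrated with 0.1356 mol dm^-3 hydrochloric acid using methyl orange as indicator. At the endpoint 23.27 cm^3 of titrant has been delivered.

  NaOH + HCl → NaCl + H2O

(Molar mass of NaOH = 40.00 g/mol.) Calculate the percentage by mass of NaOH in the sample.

n(HCl) = 0.02327 L × 0.1356 mol/L = 3.155 × 10^-3 mol
n(NaOH) = 3.155 × 10^-3 mol (1:1 ratio)
mass of NaOH = 3.155 × 10^-3 × 40.00 g/mol = 0.1262 g
% NaOH = 0.1262 / 0.2005 × 100 = 62.95 %

62.95 %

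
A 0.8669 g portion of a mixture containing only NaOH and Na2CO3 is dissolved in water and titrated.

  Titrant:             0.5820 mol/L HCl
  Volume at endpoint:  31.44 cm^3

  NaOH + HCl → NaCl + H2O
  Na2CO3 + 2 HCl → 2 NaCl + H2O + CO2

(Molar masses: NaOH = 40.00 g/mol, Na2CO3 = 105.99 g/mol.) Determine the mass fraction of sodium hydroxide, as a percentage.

36.50 %

n(HCl) = 0.03144 × 0.5820 = 0.01830 mol
Let x = n(NaOH), y = n(Na2CO3).
Titrant: 1x + 2y = 0.01830;  mass: 40.00x + 105.99y = 0.8669
Solving, x = 7.911 × 10^-3 mol, y = 5.193 × 10^-3 mol
mass of NaOH = 7.911 × 10^-3 × 40.00 = 0.3165 g
% NaOH = 0.3165 / 0.8669 × 100 = 36.50 %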